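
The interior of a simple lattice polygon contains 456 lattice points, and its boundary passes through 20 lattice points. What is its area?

465

By Pick's theorem, A = I + B/2 − 1 = 456 + 20/2 − 1 = 465.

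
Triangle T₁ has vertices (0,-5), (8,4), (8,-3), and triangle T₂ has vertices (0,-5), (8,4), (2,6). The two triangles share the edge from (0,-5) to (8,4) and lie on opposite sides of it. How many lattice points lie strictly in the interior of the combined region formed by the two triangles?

58

The union is the simple quadrilateral with vertices (0,-5), (8,-3), (8,4), (2,6) in order.
By the shoelace formula, twice the signed area is |(0·(-3) − 8·(-5)) + (8·4 − 8·(-3)) + (8·6 − 2·4) + (2·(-5) − 0·6)| = 126, so the area is 63.
Summing gcd(|Δx|,|Δy|) over the edges gives the boundary count: gcd(8,2) + gcd(0,7) + gcd(6,2) + gcd(2,11) = 2+7+2+1 = 12.
By Pick's theorem I = A − B/2 + 1 = 63 − 12/2 + 1 = 58.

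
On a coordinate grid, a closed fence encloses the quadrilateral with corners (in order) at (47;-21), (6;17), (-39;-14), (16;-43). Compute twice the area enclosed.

The shoelace formula gives twice the area as |[47·17 − 6·(-21)] + [6·(-14) − (-39)·17] + [(-39)·(-43) − 16·(-14)] + [16·(-21) − 47·(-43)]| = 5090, so the area is 2545.

5090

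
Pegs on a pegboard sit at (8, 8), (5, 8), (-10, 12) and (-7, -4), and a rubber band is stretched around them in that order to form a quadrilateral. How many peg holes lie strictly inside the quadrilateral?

The shoelace formula gives twice the area as |(8·8 − 5·8) + (5·12 − (-10)·8) + ((-10)·(-4) − (-7)·12) + ((-7)·8 − 8·(-4))| = 264, so the area is 132.
Along each edge there are gcd(|Δx|,|Δy|)+1 lattice points, so counting each shared vertex once the boundary has gcd(3,0) + gcd(15,4) + gcd(3,16) + gcd(15,12) = 3+1+1+3 = 8.
Pick's theorem gives I = A − B/2 + 1 = 132 − 8/2 + 1 = 129.

129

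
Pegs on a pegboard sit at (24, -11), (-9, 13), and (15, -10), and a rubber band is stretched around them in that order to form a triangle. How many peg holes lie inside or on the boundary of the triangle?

By the shoelace formula, twice the signed area is |[24·13 − (-9)·(-11)] + [(-9)·(-10) − 15·13] + [15·(-11) − 24·(-10)]| = 183, so the area is 91.5.
Summing gcd(|Δx|,|Δy|) over the edges gives the boundary count: gcd(33,24) + gcd(24,23) + gcd(9,1) = 3+1+1 = 5.
Pick's theorem gives I = A − B/2 + 1 = 91.5 − 5/2 + 1 = 90, so the closed region contains I + B = 90 + 5 = 95 lattice points.

95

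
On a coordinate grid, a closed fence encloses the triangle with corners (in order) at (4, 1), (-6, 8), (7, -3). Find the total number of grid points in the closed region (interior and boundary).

The shoelace formula gives twice the area as |[4·8 − (-6)·1] + [(-6)·(-3) − 7·8] + [7·1 − 4·(-3)]| = 19, so the area is 9.5.
The number of boundary lattice points is Σ gcd(|Δx|,|Δy|) = gcd(10,7) + gcd(13,11) + gcd(3,4) = 1+1+1 = 3.
Pick's theorem gives I = A − B/2 + 1 = 9.5 − 3/2 + 1 = 9, so the closed region contains I + B = 9 + 3 = 12 lattice points.

12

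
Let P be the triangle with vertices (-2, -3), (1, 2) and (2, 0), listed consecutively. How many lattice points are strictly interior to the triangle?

5

The shoelace formula gives twice the area as |((-2)·2 − 1·(-3)) + (1·0 − 2·2) + (2·(-3) − (-2)·0)| = 11, so the area is 11/2.
The number of boundary lattice points is Σ gcd(|Δx|,|Δy|) = gcd(3,5) + gcd(1,2) + gcd(4,3) = 1+1+1 = 3.
Pick's theorem gives I = A − B/2 + 1 = 11/2 − 3/2 + 1 = 5.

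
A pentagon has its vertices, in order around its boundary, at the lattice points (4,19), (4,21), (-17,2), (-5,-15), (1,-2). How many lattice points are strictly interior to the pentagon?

Using the shoelace formula, 2A = |(4·21 − 4·19) + (4·2 − (-17)·21) + ((-17)·(-15) − (-5)·2) + ((-5)·(-2) − 1·(-15)) + (1·19 − 4·(-2))| = 690, so the area is 345.
Along each edge there are gcd(|Δx|,|Δy|)+1 lattice points, so counting each shared vertex once the boundary has gcd(0,2) + gcd(21,19) + gcd(12,17) + gcd(6,13) + gcd(3,21) = 2+1+1+1+3 = 8.
By Pick's theorem A = I + B/2 − 1, so I = 345 − 8/2 + 1 = 342.

342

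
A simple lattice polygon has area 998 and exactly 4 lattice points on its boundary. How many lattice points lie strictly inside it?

997

From Pick's theorem, I = A − B/2 + 1 = 998 − 4/2 + 1 = 997.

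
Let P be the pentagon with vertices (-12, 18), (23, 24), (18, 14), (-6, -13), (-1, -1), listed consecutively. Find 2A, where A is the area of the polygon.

Using the shoelace formula, 2A = |((-12)·24 − 23·18) + (23·14 − 18·24) + (18·(-13) − (-6)·14) + ((-6)·(-1) − (-1)·(-13)) + ((-1)·18 − (-12)·(-1))| = 999, so the area is 999/2.

999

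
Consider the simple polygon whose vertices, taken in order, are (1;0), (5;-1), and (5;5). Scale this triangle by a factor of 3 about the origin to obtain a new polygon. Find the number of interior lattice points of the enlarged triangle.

97

By the shoelace formula, twice the signed area is |(1·(-1) − 5·0) + (5·5 − 5·(-1)) + (5·0 − 1·5)| = 24, so the area is 12.
Summing gcd(|Δx|,|Δy|) over the edges gives the boundary count: gcd(4,1) + gcd(0,6) + gcd(4,5) = 1+6+1 = 8.
Scaling by 3 multiplies the area by 3² = 9 (so the new area is 108) and multiplies the boundary lattice-point count by 3, giving 24.
By Pick's theorem, the interior count of the dilated polygon is 108 − 24/2 + 1 = 97.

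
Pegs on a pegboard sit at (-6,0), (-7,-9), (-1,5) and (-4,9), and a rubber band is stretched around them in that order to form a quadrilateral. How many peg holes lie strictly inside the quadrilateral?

By the shoelace formula, twice the signed area is |[(-6)·(-9) − (-7)·0] + [(-7)·5 − (-1)·(-9)] + [(-1)·9 − (-4)·5] + [(-4)·0 − (-6)·9]| = 75, so the area is 37.5.
The number of boundary lattice points is Σ gcd(|Δx|,|Δy|) = gcd(1,9) + gcd(6,14) + gcd(3,4) + gcd(2,9) = 1+2+1+1 = 5.
Pick's theorem gives I = A − B/2 + 1 = 37.5 − 5/2 + 1 = 36.

36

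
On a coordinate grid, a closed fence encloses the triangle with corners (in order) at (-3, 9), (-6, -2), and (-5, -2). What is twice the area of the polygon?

By the shoelace formula, twice the signed area is |[(-3)·(-2) − (-6)·9] + [(-6)·(-2) − (-5)·(-2)] + [(-5)·9 − (-3)·(-2)]| = 11, so the area is 11/2.

11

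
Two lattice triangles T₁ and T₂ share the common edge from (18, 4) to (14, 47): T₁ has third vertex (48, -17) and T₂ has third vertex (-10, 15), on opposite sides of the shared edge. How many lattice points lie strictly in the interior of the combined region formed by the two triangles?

1177

The union is the simple quadrilateral with vertices (18, 4), (48, -17), (14, 47), (-10, 15) in order.
Using the shoelace formula, 2A = |(18·(-17) − 48·4) + (48·47 − 14·(-17)) + (14·15 − (-10)·47) + ((-10)·4 − 18·15)| = 2366, so the area is 1183.
Along each edge there are gcd(|Δx|,|Δy|)+1 lattice points, so counting each shared vertex once the boundary has gcd(30,21) + gcd(34,64) + gcd(24,32) + gcd(28,11) = 3+2+8+1 = 14.
By Pick's theorem I = A − B/2 + 1 = 1183 − 14/2 + 1 = 1177.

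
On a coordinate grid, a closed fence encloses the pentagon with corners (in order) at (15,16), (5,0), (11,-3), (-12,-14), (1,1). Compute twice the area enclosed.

Using the shoelace formula, 2A = |[15·0 − 5·16] + [5·(-3) − 11·0] + [11·(-14) − (-12)·(-3)] + [(-12)·1 − 1·(-14)] + [1·16 − 15·1]| = 282, so the area is 141.

282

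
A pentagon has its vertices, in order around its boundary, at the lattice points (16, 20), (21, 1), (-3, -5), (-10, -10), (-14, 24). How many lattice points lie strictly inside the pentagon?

780

Using the shoelace formula, 2A = |[16·1 − 21·20] + [21·(-5) − (-3)·1] + [(-3)·(-10) − (-10)·(-5)] + [(-10)·24 − (-14)·(-10)] + [(-14)·20 − 16·24]| = 1570, so the area is 785.
Summing gcd(|Δx|,|Δy|) over the edges gives the boundary count: gcd(5,19) + gcd(24,6) + gcd(7,5) + gcd(4,34) + gcd(30,4) = 1+6+1+2+2 = 12.
Pick's theorem gives I = A − B/2 + 1 = 785 − 12/2 + 1 = 780.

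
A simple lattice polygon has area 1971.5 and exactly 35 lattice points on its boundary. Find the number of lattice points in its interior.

1955

From Pick's theorem, I = A − B/2 + 1 = 1971.5 − 35/2 + 1 = 1955.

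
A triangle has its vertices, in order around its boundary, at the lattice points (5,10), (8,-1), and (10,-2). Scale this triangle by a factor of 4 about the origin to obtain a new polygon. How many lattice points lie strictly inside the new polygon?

147

Using the shoelace formula, 2A = |(5·(-1) − 8·10) + (8·(-2) − 10·(-1)) + (10·10 − 5·(-2))| = 19, so the area is 19/2.
Along each edge there are gcd(|Δx|,|Δy|)+1 lattice points, so counting each shared vertex once the boundary has gcd(3,11) + gcd(2,1) + gcd(5,12) = 1+1+1 = 3.
Scaling by 4 multiplies the area by 4² = 16 (so the new area is 152) and multiplies the boundary lattice-point count by 4, giving 12.
By Pick's theorem, the interior count of the dilated polygon is 152 − 12/2 + 1 = 147.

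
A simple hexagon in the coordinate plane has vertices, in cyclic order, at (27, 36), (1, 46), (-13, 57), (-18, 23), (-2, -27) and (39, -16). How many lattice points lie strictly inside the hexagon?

The shoelace formula gives twice the area as |(27·46 − 1·36) + (1·57 − (-13)·46) + ((-13)·23 − (-18)·57) + ((-18)·(-27) − (-2)·23) + ((-2)·(-16) − 39·(-27)) + (39·36 − 27·(-16))| = 6041, so the area is 3020.5.
Summing gcd(|Δx|,|Δy|) over the edges gives the boundary count: gcd(26,10) + gcd(14,11) + gcd(5,34) + gcd(16,50) + gcd(41,11) + gcd(12,52) = 2+1+1+2+1+4 = 11.
By Pick's theorem A = I + B/2 − 1, so I = 3020.5 − 11/2 + 1 = 3016.

3016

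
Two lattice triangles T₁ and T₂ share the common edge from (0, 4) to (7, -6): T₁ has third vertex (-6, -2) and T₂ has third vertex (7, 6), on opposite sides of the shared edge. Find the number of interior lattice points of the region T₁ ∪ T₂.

84

The union is the simple quadrilateral with vertices (0, 4), (-6, -2), (7, -6), (7, 6) in order.
The shoelace formula gives twice the area as |(0·(-2) − (-6)·4) + ((-6)·(-6) − 7·(-2)) + (7·6 − 7·(-6)) + (7·4 − 0·6)| = 186, so the area is 93.
Summing gcd(|Δx|,|Δy|) over the edges gives the boundary count: gcd(6,6) + gcd(13,4) + gcd(0,12) + gcd(7,2) = 6+1+12+1 = 20.
By Pick's theorem I = A − B/2 + 1 = 93 − 20/2 + 1 = 84.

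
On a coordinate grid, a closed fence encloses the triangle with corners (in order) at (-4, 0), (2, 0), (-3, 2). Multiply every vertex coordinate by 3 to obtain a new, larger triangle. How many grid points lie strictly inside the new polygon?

43

The shoelace formula gives twice the area as |((-4)·0 − 2·0) + (2·2 − (-3)·0) + ((-3)·0 − (-4)·2)| = 12, so the area is 6.
Along each edge there are gcd(|Δx|,|Δy|)+1 lattice points, so counting each shared vertex once the boundary has gcd(6,0) + gcd(5,2) + gcd(1,2) = 6+1+1 = 8.
Scaling by 3 multiplies the area by 3² = 9 (so the new area is 54) and multiplies the boundary lattice-point count by 3, giving 24.
By Pick's theorem, the interior count of the dilated polygon is 54 − 24/2 + 1 = 43.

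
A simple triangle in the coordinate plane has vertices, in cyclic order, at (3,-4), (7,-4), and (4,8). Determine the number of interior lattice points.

Using the shoelace formula, 2A = |[3·(-4) − 7·(-4)] + [7·8 − 4·(-4)] + [4·(-4) − 3·8]| = 48, so the area is 24.
Summing gcd(|Δx|,|Δy|) over the edges gives the boundary count: gcd(4,0) + gcd(3,12) + gcd(1,12) = 4+3+1 = 8.
By Pick's theorem A = I + B/2 − 1, so I = 24 − 8/2 + 1 = 21.

21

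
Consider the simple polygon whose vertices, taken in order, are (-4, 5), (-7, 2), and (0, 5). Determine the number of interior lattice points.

3

Using the shoelace formula, 2A = |[(-4)·2 − (-7)·5] + [(-7)·5 − 0·2] + [0·5 − (-4)·5]| = 12, so the area is 6.
Summing gcd(|Δx|,|Δy|) over the edges gives the boundary count: gcd(3,3) + gcd(7,3) + gcd(4,0) = 3+1+4 = 8.
Pick's theorem gives I = A − B/2 + 1 = 6 − 8/2 + 1 = 3.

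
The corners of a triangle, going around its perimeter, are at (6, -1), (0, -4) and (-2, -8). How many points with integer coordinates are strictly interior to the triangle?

7

Using the shoelace formula, 2A = |[6·(-4) − 0·(-1)] + [0·(-8) − (-2)·(-4)] + [(-2)·(-1) − 6·(-8)]| = 18, so the area is 9.
Summing gcd(|Δx|,|Δy|) over the edges gives the boundary count: gcd(6,3) + gcd(2,4) + gcd(8,7) = 3+2+1 = 6.
Pick's theorem gives I = A − B/2 + 1 = 9 − 6/2 + 1 = 7.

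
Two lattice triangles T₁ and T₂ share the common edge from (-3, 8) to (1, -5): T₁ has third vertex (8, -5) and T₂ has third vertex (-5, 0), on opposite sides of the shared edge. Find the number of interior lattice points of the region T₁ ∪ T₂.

70

The union is the simple quadrilateral with vertices (-3, 8), (8, -5), (1, -5), (-5, 0) in order.
Using the shoelace formula, 2A = |((-3)·(-5) − 8·8) + (8·(-5) − 1·(-5)) + (1·0 − (-5)·(-5)) + ((-5)·8 − (-3)·0)| = 149, so the area is 149/2.
The number of boundary lattice points is Σ gcd(|Δx|,|Δy|) = gcd(11,13) + gcd(7,0) + gcd(6,5) + gcd(2,8) = 1+7+1+2 = 11.
By Pick's theorem I = A − B/2 + 1 = 149/2 − 11/2 + 1 = 70.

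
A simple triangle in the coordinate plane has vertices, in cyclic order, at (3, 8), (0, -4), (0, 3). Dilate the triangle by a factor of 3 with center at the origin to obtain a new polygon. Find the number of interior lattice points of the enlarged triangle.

By the shoelace formula, twice the signed area is |[3·(-4) − 0·8] + [0·3 − 0·(-4)] + [0·8 − 3·3]| = 21, so the area is 10.5.
The number of boundary lattice points is Σ gcd(|Δx|,|Δy|) = gcd(3,12) + gcd(0,7) + gcd(3,5) = 3+7+1 = 11.
Scaling by 3 multiplies the area by 3² = 9 (so the new area is 189/2) and multiplies the boundary lattice-point count by 3, giving 33.
By Pick's theorem, the interior count of the dilated polygon is 189/2 − 33/2 + 1 = 79.

79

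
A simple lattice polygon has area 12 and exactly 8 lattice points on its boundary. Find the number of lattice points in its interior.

9

Pick's theorem A = I + B/2 − 1 rearranges to I = A − B/2 + 1 = 12 − 8/2 + 1 = 9.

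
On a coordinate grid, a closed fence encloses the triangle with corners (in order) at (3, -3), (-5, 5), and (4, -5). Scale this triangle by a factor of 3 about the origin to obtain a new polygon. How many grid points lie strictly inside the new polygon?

22

Using the shoelace formula, 2A = |[3·5 − (-5)·(-3)] + [(-5)·(-5) − 4·5] + [4·(-3) − 3·(-5)]| = 8, so the area is 4.
Along each edge there are gcd(|Δx|,|Δy|)+1 lattice points, so counting each shared vertex once the boundary has gcd(8,8) + gcd(9,10) + gcd(1,2) = 8+1+1 = 10.
Scaling by 3 multiplies the area by 3² = 9 (so the new area is 36) and multiplies the boundary lattice-point count by 3, giving 30.
By Pick's theorem, the interior count of the dilated polygon is 36 − 30/2 + 1 = 22.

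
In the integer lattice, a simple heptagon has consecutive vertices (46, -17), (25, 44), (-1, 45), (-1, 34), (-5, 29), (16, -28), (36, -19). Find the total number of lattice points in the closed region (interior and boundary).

2217

By the shoelace formula, twice the signed area is |(46·44 − 25·(-17)) + (25·45 − (-1)·44) + ((-1)·34 − (-1)·45) + ((-1)·29 − (-5)·34) + ((-5)·(-28) − 16·29) + (16·(-19) − 36·(-28)) + (36·(-17) − 46·(-19))| = 4412, so the area is 2206.
Summing gcd(|Δx|,|Δy|) over the edges gives the boundary count: gcd(21,61) + gcd(26,1) + gcd(0,11) + gcd(4,5) + gcd(21,57) + gcd(20,9) + gcd(10,2) = 1+1+11+1+3+1+2 = 20.
Pick's theorem gives I = A − B/2 + 1 = 2206 − 20/2 + 1 = 2197, so the closed region contains I + B = 2197 + 20 = 2217 lattice points.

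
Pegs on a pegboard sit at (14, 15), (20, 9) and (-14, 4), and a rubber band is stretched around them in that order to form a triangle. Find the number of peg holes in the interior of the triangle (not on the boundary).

By the shoelace formula, twice the signed area is |[14·9 − 20·15] + [20·4 − (-14)·9] + [(-14)·15 − 14·4]| = 234, so the area is 117.
The number of boundary lattice points is Σ gcd(|Δx|,|Δy|) = gcd(6,6) + gcd(34,5) + gcd(28,11) = 6+1+1 = 8.
Pick's theorem gives I = A − B/2 + 1 = 117 − 8/2 + 1 = 114.

114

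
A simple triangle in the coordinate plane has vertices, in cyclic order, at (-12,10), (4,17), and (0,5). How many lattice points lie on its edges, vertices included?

6

The number of boundary lattice points is Σ gcd(|Δx|,|Δy|) = gcd(16,7) + gcd(4,12) + gcd(12,5) = 1+4+1 = 6.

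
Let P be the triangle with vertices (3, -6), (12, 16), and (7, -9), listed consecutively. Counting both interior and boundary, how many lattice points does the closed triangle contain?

62

By the shoelace formula, twice the signed area is |(3·16 − 12·(-6)) + (12·(-9) − 7·16) + (7·(-6) − 3·(-9))| = 115, so the area is 115/2.
The number of boundary lattice points is Σ gcd(|Δx|,|Δy|) = gcd(9,22) + gcd(5,25) + gcd(4,3) = 1+5+1 = 7.
Pick's theorem gives I = A − B/2 + 1 = 115/2 − 7/2 + 1 = 55, so the closed region contains I + B = 55 + 7 = 62 lattice points.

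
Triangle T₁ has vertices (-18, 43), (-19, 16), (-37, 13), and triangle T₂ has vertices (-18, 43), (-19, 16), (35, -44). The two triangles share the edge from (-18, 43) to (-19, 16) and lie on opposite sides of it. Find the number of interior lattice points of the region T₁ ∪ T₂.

996

The union is the simple quadrilateral with vertices (-18, 43), (-37, 13), (-19, 16), (35, -44) in order.
By the shoelace formula, twice the signed area is |((-18)·13 − (-37)·43) + ((-37)·16 − (-19)·13) + ((-19)·(-44) − 35·16) + (35·43 − (-18)·(-44))| = 2001, so the area is 2001/2.
Along each edge there are gcd(|Δx|,|Δy|)+1 lattice points, so counting each shared vertex once the boundary has gcd(19,30) + gcd(18,3) + gcd(54,60) + gcd(53,87) = 1+3+6+1 = 11.
By Pick's theorem I = A − B/2 + 1 = 2001/2 − 11/2 + 1 = 996.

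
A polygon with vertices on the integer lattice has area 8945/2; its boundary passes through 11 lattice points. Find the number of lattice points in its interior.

Pick's theorem A = I + B/2 − 1 rearranges to I = A − B/2 + 1 = 8945/2 − 11/2 + 1 = 4468.

4468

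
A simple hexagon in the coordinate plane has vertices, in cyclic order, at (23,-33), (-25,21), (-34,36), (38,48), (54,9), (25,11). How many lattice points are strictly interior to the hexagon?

By the shoelace formula, twice the signed area is |(23·21 − (-25)·(-33)) + ((-25)·36 − (-34)·21) + ((-34)·48 − 38·36) + (38·9 − 54·48) + (54·11 − 25·9) + (25·(-33) − 23·11)| = 6487, so the area is 6487/2.
Along each edge there are gcd(|Δx|,|Δy|)+1 lattice points, so counting each shared vertex once the boundary has gcd(48,54) + gcd(9,15) + gcd(72,12) + gcd(16,39) + gcd(29,2) + gcd(2,44) = 6+3+12+1+1+2 = 25.
Pick's theorem gives I = A − B/2 + 1 = 6487/2 − 25/2 + 1 = 3232.

3232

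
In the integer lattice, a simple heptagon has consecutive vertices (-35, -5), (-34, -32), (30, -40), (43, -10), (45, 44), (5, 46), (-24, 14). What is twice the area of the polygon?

10666

By the shoelace formula, twice the signed area is |[(-35)·(-32) − (-34)·(-5)] + [(-34)·(-40) − 30·(-32)] + [30·(-10) − 43·(-40)] + [43·44 − 45·(-10)] + [45·46 − 5·44] + [5·14 − (-24)·46] + [(-24)·(-5) − (-35)·14]| = 10666, so the area is 5333.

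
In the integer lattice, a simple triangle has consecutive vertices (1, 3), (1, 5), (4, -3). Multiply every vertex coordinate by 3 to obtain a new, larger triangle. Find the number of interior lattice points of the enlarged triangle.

19

The shoelace formula gives twice the area as |[1·5 − 1·3] + [1·(-3) − 4·5] + [4·3 − 1·(-3)]| = 6, so the area is 3.
The number of boundary lattice points is Σ gcd(|Δx|,|Δy|) = gcd(0,2) + gcd(3,8) + gcd(3,6) = 2+1+3 = 6.
Scaling by 3 multiplies the area by 3² = 9 (so the new area is 27) and multiplies the boundary lattice-point count by 3, giving 18.
By Pick's theorem, the interior count of the dilated polygon is 27 − 18/2 + 1 = 19.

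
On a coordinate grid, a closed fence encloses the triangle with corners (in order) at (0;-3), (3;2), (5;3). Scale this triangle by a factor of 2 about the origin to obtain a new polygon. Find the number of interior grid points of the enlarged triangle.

12

The shoelace formula gives twice the area as |[0·2 − 3·(-3)] + [3·3 − 5·2] + [5·(-3) − 0·3]| = 7, so the area is 7/2.
The number of boundary lattice points is Σ gcd(|Δx|,|Δy|) = gcd(3,5) + gcd(2,1) + gcd(5,6) = 1+1+1 = 3.
Scaling by 2 multiplies the area by 2² = 4 (so the new area is 14) and multiplies the boundary lattice-point count by 2, giving 6.
By Pick's theorem, the interior count of the dilated polygon is 14 − 6/2 + 1 = 12.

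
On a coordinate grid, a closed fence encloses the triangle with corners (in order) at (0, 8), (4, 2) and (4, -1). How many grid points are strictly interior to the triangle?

4

Using the shoelace formula, 2A = |(0·2 − 4·8) + (4·(-1) − 4·2) + (4·8 − 0·(-1))| = 12, so the area is 6.
Summing gcd(|Δx|,|Δy|) over the edges gives the boundary count: gcd(4,6) + gcd(0,3) + gcd(4,9) = 2+3+1 = 6.
Pick's theorem gives I = A − B/2 + 1 = 6 − 6/2 + 1 = 4.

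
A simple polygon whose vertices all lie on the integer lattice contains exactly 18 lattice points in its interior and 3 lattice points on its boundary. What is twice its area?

Pick's theorem states A = I + B/2 − 1, so A = 18 + 3/2 − 1 = 37/2.
Hence 2A = 37.

37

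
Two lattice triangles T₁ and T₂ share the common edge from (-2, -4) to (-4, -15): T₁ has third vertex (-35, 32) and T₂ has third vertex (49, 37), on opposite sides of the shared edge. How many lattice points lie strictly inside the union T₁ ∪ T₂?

455

The union is the simple quadrilateral with vertices (-2, -4), (-35, 32), (-4, -15), (49, 37) in order.
By the shoelace formula, twice the signed area is |((-2)·32 − (-35)·(-4)) + ((-35)·(-15) − (-4)·32) + ((-4)·37 − 49·(-15)) + (49·(-4) − (-2)·37)| = 914, so the area is 457.
Summing gcd(|Δx|,|Δy|) over the edges gives the boundary count: gcd(33,36) + gcd(31,47) + gcd(53,52) + gcd(51,41) = 3+1+1+1 = 6.
By Pick's theorem I = A − B/2 + 1 = 457 − 6/2 + 1 = 455.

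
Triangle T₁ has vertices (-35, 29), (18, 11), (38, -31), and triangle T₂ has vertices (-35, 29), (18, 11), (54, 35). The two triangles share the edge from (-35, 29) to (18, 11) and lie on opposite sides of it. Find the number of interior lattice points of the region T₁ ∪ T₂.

1886

The union is the simple quadrilateral with vertices (-35, 29), (38, -31), (18, 11), (54, 35) in order.
Using the shoelace formula, 2A = |((-35)·(-31) − 38·29) + (38·11 − 18·(-31)) + (18·35 − 54·11) + (54·29 − (-35)·35)| = 3786, so the area is 1893.
Summing gcd(|Δx|,|Δy|) over the edges gives the boundary count: gcd(73,60) + gcd(20,42) + gcd(36,24) + gcd(89,6) = 1+2+12+1 = 16.
By Pick's theorem I = A − B/2 + 1 = 1893 − 16/2 + 1 = 1886.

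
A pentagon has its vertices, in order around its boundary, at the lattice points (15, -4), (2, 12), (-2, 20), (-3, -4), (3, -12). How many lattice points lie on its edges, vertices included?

Summing gcd(|Δx|,|Δy|) over the edges gives the boundary count: gcd(13,16) + gcd(4,8) + gcd(1,24) + gcd(6,8) + gcd(12,8) = 1+4+1+2+4 = 12.

12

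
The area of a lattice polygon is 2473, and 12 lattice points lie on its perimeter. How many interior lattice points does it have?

From Pick's theorem, I = A − B/2 + 1 = 2473 − 12/2 + 1 = 2468.

2468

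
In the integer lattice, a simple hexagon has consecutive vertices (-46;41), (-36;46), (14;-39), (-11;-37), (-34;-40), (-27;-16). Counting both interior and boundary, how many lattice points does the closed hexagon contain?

2029

Using the shoelace formula, 2A = |[(-46)·46 − (-36)·41] + [(-36)·(-39) − 14·46] + [14·(-37) − (-11)·(-39)] + [(-11)·(-40) − (-34)·(-37)] + [(-34)·(-16) − (-27)·(-40)] + [(-27)·41 − (-46)·(-16)]| = 4024, so the area is 2012.
Along each edge there are gcd(|Δx|,|Δy|)+1 lattice points, so counting each shared vertex once the boundary has gcd(10,5) + gcd(50,85) + gcd(25,2) + gcd(23,3) + gcd(7,24) + gcd(19,57) = 5+5+1+1+1+19 = 32.
Pick's theorem gives I = A − B/2 + 1 = 2012 − 32/2 + 1 = 1997, so the closed region contains I + B = 1997 + 32 = 2029 lattice points.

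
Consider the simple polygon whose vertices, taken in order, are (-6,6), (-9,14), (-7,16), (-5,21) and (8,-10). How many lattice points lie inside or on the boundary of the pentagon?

Using the shoelace formula, 2A = |[(-6)·14 − (-9)·6] + [(-9)·16 − (-7)·14] + [(-7)·21 − (-5)·16] + [(-5)·(-10) − 8·21] + [8·6 − (-6)·(-10)]| = 273, so the area is 136.5.
The number of boundary lattice points is Σ gcd(|Δx|,|Δy|) = gcd(3,8) + gcd(2,2) + gcd(2,5) + gcd(13,31) + gcd(14,16) = 1+2+1+1+2 = 7.
Pick's theorem gives I = A − B/2 + 1 = 136.5 − 7/2 + 1 = 134, so the closed region contains I + B = 134 + 7 = 141 lattice points.

141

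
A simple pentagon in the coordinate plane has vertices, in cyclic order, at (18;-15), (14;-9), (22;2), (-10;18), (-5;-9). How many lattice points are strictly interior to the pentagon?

By the shoelace formula, twice the signed area is |[18·(-9) − 14·(-15)] + [14·2 − 22·(-9)] + [22·18 − (-10)·2] + [(-10)·(-9) − (-5)·18] + [(-5)·(-15) − 18·(-9)]| = 1107, so the area is 1107/2.
Along each edge there are gcd(|Δx|,|Δy|)+1 lattice points, so counting each shared vertex once the boundary has gcd(4,6) + gcd(8,11) + gcd(32,16) + gcd(5,27) + gcd(23,6) = 2+1+16+1+1 = 21.
Pick's theorem gives I = A − B/2 + 1 = 1107/2 − 21/2 + 1 = 544.

544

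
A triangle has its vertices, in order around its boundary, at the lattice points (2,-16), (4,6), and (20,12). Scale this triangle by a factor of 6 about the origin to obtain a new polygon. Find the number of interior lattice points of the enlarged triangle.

6103

The shoelace formula gives twice the area as |(2·6 − 4·(-16)) + (4·12 − 20·6) + (20·(-16) − 2·12)| = 340, so the area is 170.
The number of boundary lattice points is Σ gcd(|Δx|,|Δy|) = gcd(2,22) + gcd(16,6) + gcd(18,28) = 2+2+2 = 6.
Scaling by 6 multiplies the area by 6² = 36 (so the new area is 6120) and multiplies the boundary lattice-point count by 6, giving 36.
By Pick's theorem, the interior count of the dilated polygon is 6120 − 36/2 + 1 = 6103.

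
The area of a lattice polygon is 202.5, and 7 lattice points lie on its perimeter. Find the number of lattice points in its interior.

200

Pick's theorem A = I + B/2 − 1 rearranges to I = A − B/2 + 1 = 202.5 − 7/2 + 1 = 200.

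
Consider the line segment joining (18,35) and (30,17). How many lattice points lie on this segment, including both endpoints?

7

The number of lattice points on a segment between lattice points is gcd(|Δx|,|Δy|) + 1 = gcd(12,18) + 1 = 6 + 1 = 7.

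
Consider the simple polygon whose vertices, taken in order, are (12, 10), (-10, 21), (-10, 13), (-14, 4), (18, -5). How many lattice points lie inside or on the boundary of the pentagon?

By the shoelace formula, twice the signed area is |[12·21 − (-10)·10] + [(-10)·13 − (-10)·21] + [(-10)·4 − (-14)·13] + [(-14)·(-5) − 18·4] + [18·10 − 12·(-5)]| = 812, so the area is 406.
Along each edge there are gcd(|Δx|,|Δy|)+1 lattice points, so counting each shared vertex once the boundary has gcd(22,11) + gcd(0,8) + gcd(4,9) + gcd(32,9) + gcd(6,15) = 11+8+1+1+3 = 24.
Pick's theorem gives I = A − B/2 + 1 = 406 − 24/2 + 1 = 395, so the closed region contains I + B = 395 + 24 = 419 lattice points.

419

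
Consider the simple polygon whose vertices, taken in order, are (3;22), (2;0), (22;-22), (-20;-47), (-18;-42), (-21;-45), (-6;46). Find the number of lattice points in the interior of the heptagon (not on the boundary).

By the shoelace formula, twice the signed area is |[3·0 − 2·22] + [2·(-22) − 22·0] + [22·(-47) − (-20)·(-22)] + [(-20)·(-42) − (-18)·(-47)] + [(-18)·(-45) − (-21)·(-42)] + [(-21)·46 − (-6)·(-45)] + [(-6)·22 − 3·46]| = 3146, so the area is 1573.
Summing gcd(|Δx|,|Δy|) over the edges gives the boundary count: gcd(1,22) + gcd(20,22) + gcd(42,25) + gcd(2,5) + gcd(3,3) + gcd(15,91) + gcd(9,24) = 1+2+1+1+3+1+3 = 12.
Pick's theorem gives I = A − B/2 + 1 = 1573 − 12/2 + 1 = 1568.

1568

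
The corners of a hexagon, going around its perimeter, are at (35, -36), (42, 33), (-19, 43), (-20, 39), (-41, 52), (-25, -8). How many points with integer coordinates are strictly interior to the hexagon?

4288

Using the shoelace formula, 2A = |[35·33 − 42·(-36)] + [42·43 − (-19)·33] + [(-19)·39 − (-20)·43] + [(-20)·52 − (-41)·39] + [(-41)·(-8) − (-25)·52] + [(-25)·(-36) − 35·(-8)]| = 8586, so the area is 4293.
The number of boundary lattice points is Σ gcd(|Δx|,|Δy|) = gcd(7,69) + gcd(61,10) + gcd(1,4) + gcd(21,13) + gcd(16,60) + gcd(60,28) = 1+1+1+1+4+4 = 12.
By Pick's theorem A = I + B/2 − 1, so I = 4293 − 12/2 + 1 = 4288.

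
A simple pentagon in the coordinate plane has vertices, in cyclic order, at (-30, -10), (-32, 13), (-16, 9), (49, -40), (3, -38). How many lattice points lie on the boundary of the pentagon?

Summing gcd(|Δx|,|Δy|) over the edges gives the boundary count: gcd(2,23) + gcd(16,4) + gcd(65,49) + gcd(46,2) + gcd(33,28) = 1+4+1+2+1 = 9.

9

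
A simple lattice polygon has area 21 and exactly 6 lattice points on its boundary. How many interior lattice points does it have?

From Pick's theorem, I = A − B/2 + 1 = 21 − 6/2 + 1 = 19.

19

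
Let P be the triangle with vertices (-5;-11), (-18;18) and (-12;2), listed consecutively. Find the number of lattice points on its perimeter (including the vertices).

Along each edge there are gcd(|Δx|,|Δy|)+1 lattice points, so counting each shared vertex once the boundary has gcd(13,29) + gcd(6,16) + gcd(7,13) = 1+2+1 = 4.

4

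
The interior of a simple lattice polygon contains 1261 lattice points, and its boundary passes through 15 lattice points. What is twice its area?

Pick's theorem states A = I + B/2 − 1, so A = 1261 + 15/2 − 1 = 2535/2.
Hence 2A = 2535.

2535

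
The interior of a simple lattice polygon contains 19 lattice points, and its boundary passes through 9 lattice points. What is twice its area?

45

By Pick's theorem, A = I + B/2 − 1 = 19 + 9/2 − 1 = 45/2.
Hence 2A = 45.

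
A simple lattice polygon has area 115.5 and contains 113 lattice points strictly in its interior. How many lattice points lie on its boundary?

7

Pick's theorem gives A = I + B/2 − 1, so B = 2(A − I + 1) = 2(115.5 − 113 + 1) = 7.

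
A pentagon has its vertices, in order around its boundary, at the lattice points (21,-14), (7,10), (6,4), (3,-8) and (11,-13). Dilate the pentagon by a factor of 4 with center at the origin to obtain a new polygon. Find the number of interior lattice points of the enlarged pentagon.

Using the shoelace formula, 2A = |(21·10 − 7·(-14)) + (7·4 − 6·10) + (6·(-8) − 3·4) + (3·(-13) − 11·(-8)) + (11·(-14) − 21·(-13))| = 384, so the area is 192.
Summing gcd(|Δx|,|Δy|) over the edges gives the boundary count: gcd(14,24) + gcd(1,6) + gcd(3,12) + gcd(8,5) + gcd(10,1) = 2+1+3+1+1 = 8.
Scaling by 4 multiplies the area by 4² = 16 (so the new area is 3072) and multiplies the boundary lattice-point count by 4, giving 32.
By Pick's theorem, the interior count of the dilated polygon is 3072 − 32/2 + 1 = 3057.

3057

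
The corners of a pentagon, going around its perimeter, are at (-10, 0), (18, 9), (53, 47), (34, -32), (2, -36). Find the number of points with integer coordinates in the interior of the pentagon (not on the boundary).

The shoelace formula gives twice the area as |[(-10)·9 − 18·0] + [18·47 − 53·9] + [53·(-32) − 34·47] + [34·(-36) − 2·(-32)] + [2·0 − (-10)·(-36)]| = 4535, so the area is 2267.5.
Summing gcd(|Δx|,|Δy|) over the edges gives the boundary count: gcd(28,9) + gcd(35,38) + gcd(19,79) + gcd(32,4) + gcd(12,36) = 1+1+1+4+12 = 19.
By Pick's theorem A = I + B/2 − 1, so I = 2267.5 − 19/2 + 1 = 2259.

2259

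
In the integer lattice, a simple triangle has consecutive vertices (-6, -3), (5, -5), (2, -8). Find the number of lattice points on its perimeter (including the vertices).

5

Summing gcd(|Δx|,|Δy|) over the edges gives the boundary count: gcd(11,2) + gcd(3,3) + gcd(8,5) = 1+3+1 = 5.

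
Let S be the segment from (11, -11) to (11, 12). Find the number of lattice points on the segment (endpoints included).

24

The number of lattice points on a segment between lattice points is gcd(|Δx|,|Δy|) + 1 = gcd(0,23) + 1 = 23 + 1 = 24.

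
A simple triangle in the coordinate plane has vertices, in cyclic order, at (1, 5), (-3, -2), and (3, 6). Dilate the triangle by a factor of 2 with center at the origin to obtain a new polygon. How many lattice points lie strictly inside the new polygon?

17

Using the shoelace formula, 2A = |(1·(-2) − (-3)·5) + ((-3)·6 − 3·(-2)) + (3·5 − 1·6)| = 10, so the area is 5.
The number of boundary lattice points is Σ gcd(|Δx|,|Δy|) = gcd(4,7) + gcd(6,8) + gcd(2,1) = 1+2+1 = 4.
Scaling by 2 multiplies the area by 2² = 4 (so the new area is 20) and multiplies the boundary lattice-point count by 2, giving 8.
By Pick's theorem, the interior count of the dilated polygon is 20 − 8/2 + 1 = 17.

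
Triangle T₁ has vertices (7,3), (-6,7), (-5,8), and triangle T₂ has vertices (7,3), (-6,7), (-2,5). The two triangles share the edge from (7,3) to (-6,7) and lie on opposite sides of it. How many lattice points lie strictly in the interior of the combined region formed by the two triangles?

12

The union is the simple quadrilateral with vertices (7,3), (-5,8), (-6,7), (-2,5) in order.
By the shoelace formula, twice the signed area is |[7·8 − (-5)·3] + [(-5)·7 − (-6)·8] + [(-6)·5 − (-2)·7] + [(-2)·3 − 7·5]| = 27, so the area is 27/2.
The number of boundary lattice points is Σ gcd(|Δx|,|Δy|) = gcd(12,5) + gcd(1,1) + gcd(4,2) + gcd(9,2) = 1+1+2+1 = 5.
By Pick's theorem I = A − B/2 + 1 = 27/2 − 5/2 + 1 = 12.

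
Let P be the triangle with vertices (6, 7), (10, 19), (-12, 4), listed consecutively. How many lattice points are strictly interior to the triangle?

Using the shoelace formula, 2A = |(6·19 − 10·7) + (10·4 − (-12)·19) + ((-12)·7 − 6·4)| = 204, so the area is 102.
Along each edge there are gcd(|Δx|,|Δy|)+1 lattice points, so counting each shared vertex once the boundary has gcd(4,12) + gcd(22,15) + gcd(18,3) = 4+1+3 = 8.
By Pick's theorem A = I + B/2 − 1, so I = 102 − 8/2 + 1 = 99.

99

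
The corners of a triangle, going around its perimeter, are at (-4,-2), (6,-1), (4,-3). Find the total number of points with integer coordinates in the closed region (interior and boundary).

Using the shoelace formula, 2A = |[(-4)·(-1) − 6·(-2)] + [6·(-3) − 4·(-1)] + [4·(-2) − (-4)·(-3)]| = 18, so the area is 9.
The number of boundary lattice points is Σ gcd(|Δx|,|Δy|) = gcd(10,1) + gcd(2,2) + gcd(8,1) = 1+2+1 = 4.
Pick's theorem gives I = A − B/2 + 1 = 9 − 4/2 + 1 = 8, so the closed region contains I + B = 8 + 4 = 12 lattice points.

12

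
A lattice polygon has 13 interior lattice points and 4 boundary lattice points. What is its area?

By Pick's theorem, A = I + B/2 − 1 = 13 + 4/2 − 1 = 14.

14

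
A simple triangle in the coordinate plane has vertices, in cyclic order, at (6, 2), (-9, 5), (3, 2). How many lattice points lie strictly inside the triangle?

1

Using the shoelace formula, 2A = |[6·5 − (-9)·2] + [(-9)·2 − 3·5] + [3·2 − 6·2]| = 9, so the area is 4.5.
Along each edge there are gcd(|Δx|,|Δy|)+1 lattice points, so counting each shared vertex once the boundary has gcd(15,3) + gcd(12,3) + gcd(3,0) = 3+3+3 = 9.
Pick's theorem gives I = A − B/2 + 1 = 4.5 − 9/2 + 1 = 1.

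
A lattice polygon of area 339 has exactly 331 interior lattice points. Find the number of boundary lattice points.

Pick's theorem gives A = I + B/2 − 1, so B = 2(A − I + 1) = 2(339 − 331 + 1) = 18.

18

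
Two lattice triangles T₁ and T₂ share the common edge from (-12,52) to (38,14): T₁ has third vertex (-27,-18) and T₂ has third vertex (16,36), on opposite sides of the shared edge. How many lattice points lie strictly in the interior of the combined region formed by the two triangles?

2152

The union is the simple quadrilateral with vertices (-12,52), (-27,-18), (38,14), (16,36) in order.
By the shoelace formula, twice the signed area is |[(-12)·(-18) − (-27)·52] + [(-27)·14 − 38·(-18)] + [38·36 − 16·14] + [16·52 − (-12)·36]| = 4334, so the area is 2167.
Summing gcd(|Δx|,|Δy|) over the edges gives the boundary count: gcd(15,70) + gcd(65,32) + gcd(22,22) + gcd(28,16) = 5+1+22+4 = 32.
By Pick's theorem I = A − B/2 + 1 = 2167 − 32/2 + 1 = 2152.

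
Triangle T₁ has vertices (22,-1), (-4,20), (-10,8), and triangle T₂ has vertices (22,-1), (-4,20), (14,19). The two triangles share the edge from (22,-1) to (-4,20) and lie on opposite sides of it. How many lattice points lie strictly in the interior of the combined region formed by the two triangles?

390

The union is the simple quadrilateral with vertices (22,-1), (-10,8), (-4,20), (14,19) in order.
Using the shoelace formula, 2A = |[22·8 − (-10)·(-1)] + [(-10)·20 − (-4)·8] + [(-4)·19 − 14·20] + [14·(-1) − 22·19]| = 790, so the area is 395.
Along each edge there are gcd(|Δx|,|Δy|)+1 lattice points, so counting each shared vertex once the boundary has gcd(32,9) + gcd(6,12) + gcd(18,1) + gcd(8,20) = 1+6+1+4 = 12.
By Pick's theorem I = A − B/2 + 1 = 395 − 12/2 + 1 = 390.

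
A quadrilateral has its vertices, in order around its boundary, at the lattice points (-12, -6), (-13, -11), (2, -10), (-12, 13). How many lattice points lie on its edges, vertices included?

22

Along each edge there are gcd(|Δx|,|Δy|)+1 lattice points, so counting each shared vertex once the boundary has gcd(1,5) + gcd(15,1) + gcd(14,23) + gcd(0,19) = 1+1+1+19 = 22.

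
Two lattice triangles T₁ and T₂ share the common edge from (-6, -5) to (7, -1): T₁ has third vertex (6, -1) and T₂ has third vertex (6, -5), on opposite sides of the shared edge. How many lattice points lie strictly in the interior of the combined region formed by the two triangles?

18

The union is the simple quadrilateral with vertices (-6, -5), (6, -1), (7, -1), (6, -5) in order.
Using the shoelace formula, 2A = |((-6)·(-1) − 6·(-5)) + (6·(-1) − 7·(-1)) + (7·(-5) − 6·(-1)) + (6·(-5) − (-6)·(-5))| = 52, so the area is 26.
Along each edge there are gcd(|Δx|,|Δy|)+1 lattice points, so counting each shared vertex once the boundary has gcd(12,4) + gcd(1,0) + gcd(1,4) + gcd(12,0) = 4+1+1+12 = 18.
By Pick's theorem I = A − B/2 + 1 = 26 − 18/2 + 1 = 18.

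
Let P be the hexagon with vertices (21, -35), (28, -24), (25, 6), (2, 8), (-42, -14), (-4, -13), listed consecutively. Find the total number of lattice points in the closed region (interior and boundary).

By the shoelace formula, twice the signed area is |[21·(-24) − 28·(-35)] + [28·6 − 25·(-24)] + [25·8 − 2·6] + [2·(-14) − (-42)·8] + [(-42)·(-13) − (-4)·(-14)] + [(-4)·(-35) − 21·(-13)]| = 2643, so the area is 2643/2.
Summing gcd(|Δx|,|Δy|) over the edges gives the boundary count: gcd(7,11) + gcd(3,30) + gcd(23,2) + gcd(44,22) + gcd(38,1) + gcd(25,22) = 1+3+1+22+1+1 = 29.
Pick's theorem gives I = A − B/2 + 1 = 2643/2 − 29/2 + 1 = 1308, so the closed region contains I + B = 1308 + 29 = 1337 lattice points.

1337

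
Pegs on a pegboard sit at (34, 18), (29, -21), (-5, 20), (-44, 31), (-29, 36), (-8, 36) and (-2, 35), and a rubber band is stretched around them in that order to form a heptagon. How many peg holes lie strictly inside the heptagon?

Using the shoelace formula, 2A = |[34·(-21) − 29·18] + [29·20 − (-5)·(-21)] + [(-5)·31 − (-44)·20] + [(-44)·36 − (-29)·31] + [(-29)·36 − (-8)·36] + [(-8)·35 − (-2)·36] + [(-2)·18 − 34·35]| = 2911, so the area is 2911/2.
Summing gcd(|Δx|,|Δy|) over the edges gives the boundary count: gcd(5,39) + gcd(34,41) + gcd(39,11) + gcd(15,5) + gcd(21,0) + gcd(6,1) + gcd(36,17) = 1+1+1+5+21+1+1 = 31.
By Pick's theorem A = I + B/2 − 1, so I = 2911/2 − 31/2 + 1 = 1441.

1441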